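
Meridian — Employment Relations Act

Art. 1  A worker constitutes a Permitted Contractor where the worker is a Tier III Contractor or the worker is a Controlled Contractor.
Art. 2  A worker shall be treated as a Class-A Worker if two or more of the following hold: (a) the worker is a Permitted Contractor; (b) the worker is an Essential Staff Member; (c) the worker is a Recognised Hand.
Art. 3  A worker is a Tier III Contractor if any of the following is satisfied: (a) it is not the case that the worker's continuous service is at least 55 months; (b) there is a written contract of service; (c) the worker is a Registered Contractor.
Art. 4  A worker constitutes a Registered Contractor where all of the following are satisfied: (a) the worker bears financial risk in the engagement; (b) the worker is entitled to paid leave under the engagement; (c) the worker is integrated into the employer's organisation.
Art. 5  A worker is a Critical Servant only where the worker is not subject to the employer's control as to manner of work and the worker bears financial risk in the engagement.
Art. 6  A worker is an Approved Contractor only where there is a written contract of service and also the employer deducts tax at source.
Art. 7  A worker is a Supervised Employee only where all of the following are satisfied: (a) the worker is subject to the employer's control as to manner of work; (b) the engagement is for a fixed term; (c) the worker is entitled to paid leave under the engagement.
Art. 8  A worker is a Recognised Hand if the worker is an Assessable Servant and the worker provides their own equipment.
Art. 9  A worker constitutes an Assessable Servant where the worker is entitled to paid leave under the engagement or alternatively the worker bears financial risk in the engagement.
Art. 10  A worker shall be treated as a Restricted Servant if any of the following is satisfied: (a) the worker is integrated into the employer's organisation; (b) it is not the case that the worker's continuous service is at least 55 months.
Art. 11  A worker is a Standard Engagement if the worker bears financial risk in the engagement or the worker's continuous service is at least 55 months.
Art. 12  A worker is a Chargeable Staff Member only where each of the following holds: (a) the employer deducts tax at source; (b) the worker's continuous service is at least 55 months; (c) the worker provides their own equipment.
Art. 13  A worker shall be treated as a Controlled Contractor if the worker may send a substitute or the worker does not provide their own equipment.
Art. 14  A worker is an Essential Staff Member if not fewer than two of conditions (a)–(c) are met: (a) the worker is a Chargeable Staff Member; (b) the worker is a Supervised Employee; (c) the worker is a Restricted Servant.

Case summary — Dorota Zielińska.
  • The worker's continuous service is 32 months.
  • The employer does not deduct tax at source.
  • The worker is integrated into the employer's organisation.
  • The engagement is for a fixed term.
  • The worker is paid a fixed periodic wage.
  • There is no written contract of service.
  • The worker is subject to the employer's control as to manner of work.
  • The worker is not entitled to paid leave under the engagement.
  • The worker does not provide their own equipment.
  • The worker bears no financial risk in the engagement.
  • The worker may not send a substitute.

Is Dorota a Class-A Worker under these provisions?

No

article 4 — Registered Contractor: [the worker bears financial risk in the engagement? no] AND [the worker is entitled to paid leave under the engagement? no] AND [the worker is integrated into the employer's organisation? yes] → not satisfied.
article 3 — Tier III Contractor: [worker's continuous service: 32 months ≥ 55 months? no, so negated condition yes] OR [there is a written contract of service? no] OR [Registered Contractor (article 4)? no] → satisfied.
article 13 — Controlled Contractor: [the worker may send a substitute? no] OR [the worker does not provide their own equipment? yes] → satisfied.
article 1 — Permitted Contractor: [Tier III Contractor (article 3)? yes] OR [Controlled Contractor (article 13)? yes] → satisfied.
article 12 — Chargeable Staff Member: [the employer deducts tax at source? no] AND [worker's continuous service: 32 months ≥ 55 months? no] AND [the worker provides their own equipment? no] → not satisfied.
article 7 — Supervised Employee: [the worker is subject to the employer's control as to manner of work? yes] AND [the engagement is for a fixed term? yes] AND [the worker is entitled to paid leave under the engagement? no] → not satisfied.
article 10 — Restricted Servant: [the worker is integrated into the employer's organisation? yes] OR [worker's continuous service: 32 months ≥ 55 months? no, so negated condition yes] → satisfied.
article 14 — Essential Staff Member: Chargeable Staff Member (article 12)? no; Supervised Employee (article 7)? no; Restricted Servant (article 10)? yes — 1 of 3 hold (need ≥2) → not satisfied.
article 9 — Assessable Servant: [the worker is entitled to paid leave under the engagement? no] OR [the worker bears financial risk in the engagement? no] → not satisfied.
article 8 — Recognised Hand: [Assessable Servant (article 9)? no] AND [the worker provides their own equipment? no] → not satisfied.
article 2 — Class-A Worker: Permitted Contractor (article 1)? yes; Essential Staff Member (article 14)? no; Recognised Hand (article 8)? no — 1 of 3 hold (need ≥2) → not satisfied.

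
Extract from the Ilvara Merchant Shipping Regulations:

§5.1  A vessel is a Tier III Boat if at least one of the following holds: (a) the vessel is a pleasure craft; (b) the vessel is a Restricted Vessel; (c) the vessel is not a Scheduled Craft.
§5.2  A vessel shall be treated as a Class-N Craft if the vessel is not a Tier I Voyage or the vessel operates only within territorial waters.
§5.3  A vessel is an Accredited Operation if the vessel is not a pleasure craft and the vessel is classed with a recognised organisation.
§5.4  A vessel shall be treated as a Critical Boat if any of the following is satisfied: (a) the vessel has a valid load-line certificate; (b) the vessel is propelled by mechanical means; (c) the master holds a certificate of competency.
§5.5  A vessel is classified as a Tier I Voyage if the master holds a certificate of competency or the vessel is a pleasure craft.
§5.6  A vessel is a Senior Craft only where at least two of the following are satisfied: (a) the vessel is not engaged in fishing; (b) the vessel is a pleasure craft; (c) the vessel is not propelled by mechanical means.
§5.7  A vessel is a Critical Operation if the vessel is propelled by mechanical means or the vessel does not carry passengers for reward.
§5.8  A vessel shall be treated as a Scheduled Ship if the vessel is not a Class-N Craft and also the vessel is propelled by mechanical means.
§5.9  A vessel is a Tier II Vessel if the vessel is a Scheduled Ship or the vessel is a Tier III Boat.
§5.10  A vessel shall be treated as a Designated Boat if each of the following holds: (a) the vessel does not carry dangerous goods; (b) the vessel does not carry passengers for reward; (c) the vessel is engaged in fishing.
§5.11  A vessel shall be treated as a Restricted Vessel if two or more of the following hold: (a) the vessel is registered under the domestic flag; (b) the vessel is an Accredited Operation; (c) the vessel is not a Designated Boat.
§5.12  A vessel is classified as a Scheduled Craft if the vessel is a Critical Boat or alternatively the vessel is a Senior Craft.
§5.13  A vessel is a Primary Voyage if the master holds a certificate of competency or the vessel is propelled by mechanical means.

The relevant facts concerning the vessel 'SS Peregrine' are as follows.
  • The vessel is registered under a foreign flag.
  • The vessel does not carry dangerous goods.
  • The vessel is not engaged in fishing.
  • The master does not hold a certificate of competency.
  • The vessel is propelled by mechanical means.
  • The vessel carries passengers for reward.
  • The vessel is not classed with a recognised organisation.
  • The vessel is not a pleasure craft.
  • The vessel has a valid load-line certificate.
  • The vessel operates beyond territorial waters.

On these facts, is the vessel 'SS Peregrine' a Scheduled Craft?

§5.4 — Critical Boat: [the vessel has a valid load-line certificate? yes] OR [the vessel is propelled by mechanical means? yes] OR [the master holds a certificate of competency? no] → satisfied.
§5.6 — Senior Craft: the vessel is not engaged in fishing? yes; the vessel is a pleasure craft? no; the vessel is not propelled by mechanical means? no — 1 of 3 hold (need ≥2) → not satisfied.
§5.12 — Scheduled Craft: [Critical Boat (§5.4)? yes] OR [Senior Craft (§5.6)? no] → satisfied.

Yes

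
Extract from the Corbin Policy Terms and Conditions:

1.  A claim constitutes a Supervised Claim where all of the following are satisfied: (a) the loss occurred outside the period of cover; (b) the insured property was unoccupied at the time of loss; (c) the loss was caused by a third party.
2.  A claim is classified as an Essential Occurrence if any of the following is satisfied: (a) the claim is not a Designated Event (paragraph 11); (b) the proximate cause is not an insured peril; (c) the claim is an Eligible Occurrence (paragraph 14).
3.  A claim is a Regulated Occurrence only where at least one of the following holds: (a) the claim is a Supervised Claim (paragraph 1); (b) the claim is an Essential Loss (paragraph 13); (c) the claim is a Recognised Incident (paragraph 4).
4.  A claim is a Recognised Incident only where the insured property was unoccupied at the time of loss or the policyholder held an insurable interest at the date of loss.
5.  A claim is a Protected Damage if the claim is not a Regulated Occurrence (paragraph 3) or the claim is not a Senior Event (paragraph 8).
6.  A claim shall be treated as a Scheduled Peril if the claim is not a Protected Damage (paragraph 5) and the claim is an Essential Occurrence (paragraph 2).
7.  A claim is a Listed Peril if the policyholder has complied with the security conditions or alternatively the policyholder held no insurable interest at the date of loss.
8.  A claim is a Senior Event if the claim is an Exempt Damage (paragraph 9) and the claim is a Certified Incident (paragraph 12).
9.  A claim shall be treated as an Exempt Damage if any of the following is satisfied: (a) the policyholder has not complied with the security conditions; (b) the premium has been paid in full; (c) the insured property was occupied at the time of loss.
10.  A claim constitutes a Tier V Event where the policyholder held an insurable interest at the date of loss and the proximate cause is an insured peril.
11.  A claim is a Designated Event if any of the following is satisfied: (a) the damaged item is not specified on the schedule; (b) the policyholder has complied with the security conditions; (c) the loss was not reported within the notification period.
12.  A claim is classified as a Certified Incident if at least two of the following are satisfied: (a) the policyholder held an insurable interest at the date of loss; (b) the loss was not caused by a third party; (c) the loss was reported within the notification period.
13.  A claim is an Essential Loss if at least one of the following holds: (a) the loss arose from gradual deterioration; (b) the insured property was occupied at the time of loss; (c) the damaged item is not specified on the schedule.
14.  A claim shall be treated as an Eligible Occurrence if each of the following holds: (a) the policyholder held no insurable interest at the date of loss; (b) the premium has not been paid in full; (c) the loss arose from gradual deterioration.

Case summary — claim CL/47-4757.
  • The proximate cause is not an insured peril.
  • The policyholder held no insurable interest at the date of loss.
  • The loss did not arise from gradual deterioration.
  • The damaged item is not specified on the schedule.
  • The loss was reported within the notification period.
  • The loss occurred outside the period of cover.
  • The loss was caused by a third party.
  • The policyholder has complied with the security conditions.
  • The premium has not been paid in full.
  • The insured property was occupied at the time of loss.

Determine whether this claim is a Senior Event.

paragraph 9 — Exempt Damage: [the policyholder has not complied with the security conditions? no] OR [the premium has been paid in full? no] OR [the insured property was occupied at the time of loss? yes] → satisfied.
paragraph 12 — Certified Incident: the policyholder held an insurable interest at the date of loss? no; the loss was not caused by a third party? no; the loss was reported within the notification period? yes — 1 of 3 hold (need ≥2) → not satisfied.
paragraph 8 — Senior Event: [Exempt Damage (paragraph 9)? yes] AND [Certified Incident (paragraph 12)? no] → not satisfied.

No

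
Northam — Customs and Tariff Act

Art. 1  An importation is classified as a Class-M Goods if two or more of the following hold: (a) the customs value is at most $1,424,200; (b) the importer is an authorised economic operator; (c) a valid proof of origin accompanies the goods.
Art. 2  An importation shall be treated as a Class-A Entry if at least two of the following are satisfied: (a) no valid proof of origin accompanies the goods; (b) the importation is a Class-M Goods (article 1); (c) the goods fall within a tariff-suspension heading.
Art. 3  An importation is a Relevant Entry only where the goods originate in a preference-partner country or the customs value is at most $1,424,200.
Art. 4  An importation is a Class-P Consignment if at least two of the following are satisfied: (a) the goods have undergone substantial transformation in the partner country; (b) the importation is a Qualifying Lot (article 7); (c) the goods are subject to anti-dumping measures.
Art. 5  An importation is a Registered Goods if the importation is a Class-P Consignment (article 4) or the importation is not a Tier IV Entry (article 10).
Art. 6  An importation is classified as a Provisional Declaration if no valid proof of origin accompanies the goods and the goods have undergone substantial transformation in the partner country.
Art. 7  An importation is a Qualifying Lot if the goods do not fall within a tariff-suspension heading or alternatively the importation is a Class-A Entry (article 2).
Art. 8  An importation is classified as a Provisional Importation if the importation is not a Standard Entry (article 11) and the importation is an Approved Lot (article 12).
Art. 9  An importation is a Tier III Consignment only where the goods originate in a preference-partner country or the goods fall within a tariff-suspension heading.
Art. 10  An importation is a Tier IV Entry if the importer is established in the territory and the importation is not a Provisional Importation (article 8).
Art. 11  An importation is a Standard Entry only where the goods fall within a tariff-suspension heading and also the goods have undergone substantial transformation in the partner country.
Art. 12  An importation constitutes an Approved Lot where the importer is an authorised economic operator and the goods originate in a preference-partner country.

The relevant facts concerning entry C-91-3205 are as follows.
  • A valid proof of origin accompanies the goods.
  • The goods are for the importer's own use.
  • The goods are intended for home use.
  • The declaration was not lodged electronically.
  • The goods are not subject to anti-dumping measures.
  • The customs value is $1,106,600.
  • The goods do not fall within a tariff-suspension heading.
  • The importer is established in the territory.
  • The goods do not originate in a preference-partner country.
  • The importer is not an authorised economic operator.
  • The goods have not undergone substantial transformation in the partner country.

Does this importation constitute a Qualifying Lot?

Yes

article 1 — Class-M Goods: customs value: $1,106,600 ≤ $1,424,200? yes; the importer is an authorised economic operator? no; a valid proof of origin accompanies the goods? yes — 2 of 3 hold (need ≥2) → satisfied.
article 2 — Class-A Entry: no valid proof of origin accompanies the goods? no; Class-M Goods (article 1)? yes; the goods fall within a tariff-suspension heading? no — 1 of 3 hold (need ≥2) → not satisfied.
article 7 — Qualifying Lot: [the goods do not fall within a tariff-suspension heading? yes] OR [Class-A Entry (article 2)? no] → satisfied.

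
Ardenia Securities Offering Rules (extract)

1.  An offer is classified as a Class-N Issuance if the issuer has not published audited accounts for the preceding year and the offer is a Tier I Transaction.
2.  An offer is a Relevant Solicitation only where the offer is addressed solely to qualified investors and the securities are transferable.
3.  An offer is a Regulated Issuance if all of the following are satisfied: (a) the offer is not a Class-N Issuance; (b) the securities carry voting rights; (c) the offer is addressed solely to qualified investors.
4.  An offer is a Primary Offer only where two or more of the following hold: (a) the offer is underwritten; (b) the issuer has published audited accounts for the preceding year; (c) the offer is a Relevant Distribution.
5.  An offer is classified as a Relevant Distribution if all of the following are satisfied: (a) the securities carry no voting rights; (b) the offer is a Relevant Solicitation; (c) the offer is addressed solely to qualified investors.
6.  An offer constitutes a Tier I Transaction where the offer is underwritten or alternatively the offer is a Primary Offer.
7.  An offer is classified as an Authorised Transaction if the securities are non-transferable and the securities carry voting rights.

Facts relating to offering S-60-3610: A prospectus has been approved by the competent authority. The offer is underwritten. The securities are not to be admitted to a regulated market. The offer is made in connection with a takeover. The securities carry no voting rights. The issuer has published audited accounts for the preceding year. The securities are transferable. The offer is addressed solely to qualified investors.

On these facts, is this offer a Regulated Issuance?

No

paragraph 2 — Relevant Solicitation: [the offer is addressed solely to qualified investors? yes] AND [the securities are transferable? yes] → satisfied.
paragraph 5 — Relevant Distribution: [the securities carry no voting rights? yes] AND [Relevant Solicitation (paragraph 2)? yes] AND [the offer is addressed solely to qualified investors? yes] → satisfied.
paragraph 4 — Primary Offer: the offer is underwritten? yes; the issuer has published audited accounts for the preceding year? yes; Relevant Distribution (paragraph 5)? yes — 3 of 3 hold (need ≥2) → satisfied.
paragraph 6 — Tier I Transaction: [the offer is underwritten? yes] OR [Primary Offer (paragraph 4)? yes] → satisfied.
paragraph 1 — Class-N Issuance: [the issuer has not published audited accounts for the preceding year? no] AND [Tier I Transaction (paragraph 6)? yes] → not satisfied.
paragraph 3 — Regulated Issuance: [not a Class-N Issuance (paragraph 1)? yes] AND [the securities carry voting rights? no] AND [the offer is addressed solely to qualified investors? yes] → not satisfied.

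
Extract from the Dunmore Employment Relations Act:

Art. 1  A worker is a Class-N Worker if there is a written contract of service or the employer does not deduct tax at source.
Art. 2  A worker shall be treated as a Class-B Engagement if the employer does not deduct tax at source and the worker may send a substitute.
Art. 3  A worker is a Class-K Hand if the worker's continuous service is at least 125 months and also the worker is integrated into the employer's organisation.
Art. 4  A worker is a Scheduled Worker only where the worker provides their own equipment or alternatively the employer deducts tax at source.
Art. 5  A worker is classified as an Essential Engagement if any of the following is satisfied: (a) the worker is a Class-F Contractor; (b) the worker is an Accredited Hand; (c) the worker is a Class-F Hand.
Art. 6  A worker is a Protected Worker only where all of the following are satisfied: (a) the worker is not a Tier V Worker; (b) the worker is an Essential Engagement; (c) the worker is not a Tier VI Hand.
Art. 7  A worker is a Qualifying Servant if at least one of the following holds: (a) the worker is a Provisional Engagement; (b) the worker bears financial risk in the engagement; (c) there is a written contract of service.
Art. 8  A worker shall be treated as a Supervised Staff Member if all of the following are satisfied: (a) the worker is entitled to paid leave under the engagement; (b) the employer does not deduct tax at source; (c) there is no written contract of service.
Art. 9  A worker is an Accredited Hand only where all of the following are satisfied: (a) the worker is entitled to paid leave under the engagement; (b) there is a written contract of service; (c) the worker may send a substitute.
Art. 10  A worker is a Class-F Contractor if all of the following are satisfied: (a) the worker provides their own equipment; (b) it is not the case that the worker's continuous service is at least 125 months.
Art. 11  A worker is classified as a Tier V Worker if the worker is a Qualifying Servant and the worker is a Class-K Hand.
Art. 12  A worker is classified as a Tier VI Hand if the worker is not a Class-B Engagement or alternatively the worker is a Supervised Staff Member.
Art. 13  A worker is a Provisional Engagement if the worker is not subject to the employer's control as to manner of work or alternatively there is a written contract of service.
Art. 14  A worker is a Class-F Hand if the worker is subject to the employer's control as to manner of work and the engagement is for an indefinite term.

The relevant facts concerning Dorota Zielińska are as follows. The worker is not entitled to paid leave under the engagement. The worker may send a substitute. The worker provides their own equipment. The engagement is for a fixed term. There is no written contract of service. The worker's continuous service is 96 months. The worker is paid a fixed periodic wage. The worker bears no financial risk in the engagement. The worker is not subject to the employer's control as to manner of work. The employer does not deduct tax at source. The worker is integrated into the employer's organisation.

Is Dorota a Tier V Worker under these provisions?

No

Under article 13: the worker is not subject to the employer's control as to manner of work? yes; or there is a written contract of service? no. So the worker is a Provisional Engagement.
Under article 7: Provisional Engagement (article 13)? yes; or the worker bears financial risk in the engagement? no; or there is a written contract of service? no. So the worker is a Qualifying Servant.
Under article 3: worker's continuous service: 96 months ≥ 125 months? no; and the worker is integrated into the employer's organisation? yes. So the worker is not a Class-K Hand.
Under article 11: Qualifying Servant (article 7)? yes; and Class-K Hand (article 3)? no. So the worker is not a Tier V Worker.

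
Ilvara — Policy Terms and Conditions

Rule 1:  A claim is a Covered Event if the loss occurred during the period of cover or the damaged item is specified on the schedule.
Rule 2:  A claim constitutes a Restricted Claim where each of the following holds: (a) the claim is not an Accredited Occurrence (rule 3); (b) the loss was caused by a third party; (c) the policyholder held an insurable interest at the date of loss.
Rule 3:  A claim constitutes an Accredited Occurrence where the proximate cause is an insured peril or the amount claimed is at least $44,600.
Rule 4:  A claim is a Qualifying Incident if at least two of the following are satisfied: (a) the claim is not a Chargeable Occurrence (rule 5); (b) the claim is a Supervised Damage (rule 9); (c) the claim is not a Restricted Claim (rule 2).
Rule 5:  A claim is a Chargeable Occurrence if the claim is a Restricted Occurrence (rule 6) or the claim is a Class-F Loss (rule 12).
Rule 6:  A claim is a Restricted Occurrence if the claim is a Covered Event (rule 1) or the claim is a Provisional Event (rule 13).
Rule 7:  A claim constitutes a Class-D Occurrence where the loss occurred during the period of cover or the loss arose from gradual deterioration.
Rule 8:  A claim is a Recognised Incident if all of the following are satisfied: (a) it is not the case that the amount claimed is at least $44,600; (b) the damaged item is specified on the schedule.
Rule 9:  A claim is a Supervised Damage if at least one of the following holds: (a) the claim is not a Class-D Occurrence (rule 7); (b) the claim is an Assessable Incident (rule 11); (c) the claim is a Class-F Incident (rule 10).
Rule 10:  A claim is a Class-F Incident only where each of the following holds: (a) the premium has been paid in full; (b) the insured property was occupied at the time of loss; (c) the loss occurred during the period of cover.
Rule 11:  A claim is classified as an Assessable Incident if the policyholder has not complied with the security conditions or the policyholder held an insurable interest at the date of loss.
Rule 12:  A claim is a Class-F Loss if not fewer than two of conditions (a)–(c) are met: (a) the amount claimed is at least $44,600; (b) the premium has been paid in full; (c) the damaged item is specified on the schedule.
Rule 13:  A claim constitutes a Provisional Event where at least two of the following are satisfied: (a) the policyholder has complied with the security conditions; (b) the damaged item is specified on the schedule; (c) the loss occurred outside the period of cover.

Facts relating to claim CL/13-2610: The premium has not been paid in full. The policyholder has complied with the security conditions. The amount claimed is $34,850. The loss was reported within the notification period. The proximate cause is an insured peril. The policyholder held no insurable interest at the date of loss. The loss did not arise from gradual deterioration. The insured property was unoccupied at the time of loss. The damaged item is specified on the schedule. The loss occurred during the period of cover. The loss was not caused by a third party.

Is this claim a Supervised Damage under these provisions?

Under rule 7: the loss occurred during the period of cover? yes; or the loss arose from gradual deterioration? no. So the claim is a Class-D Occurrence.
Under rule 11: the policyholder has not complied with the security conditions? no; or the policyholder held an insurable interest at the date of loss? no. So the claim is not an Assessable Incident.
Under rule 10: the premium has been paid in full? no; and the insured property was occupied at the time of loss? no; and the loss occurred during the period of cover? yes. So the claim is not a Class-F Incident.
Under rule 9: not a Class-D Occurrence (rule 7)? no; or Assessable Incident (rule 11)? no; or Class-F Incident (rule 10)? no. So the claim is not a Supervised Damage.

No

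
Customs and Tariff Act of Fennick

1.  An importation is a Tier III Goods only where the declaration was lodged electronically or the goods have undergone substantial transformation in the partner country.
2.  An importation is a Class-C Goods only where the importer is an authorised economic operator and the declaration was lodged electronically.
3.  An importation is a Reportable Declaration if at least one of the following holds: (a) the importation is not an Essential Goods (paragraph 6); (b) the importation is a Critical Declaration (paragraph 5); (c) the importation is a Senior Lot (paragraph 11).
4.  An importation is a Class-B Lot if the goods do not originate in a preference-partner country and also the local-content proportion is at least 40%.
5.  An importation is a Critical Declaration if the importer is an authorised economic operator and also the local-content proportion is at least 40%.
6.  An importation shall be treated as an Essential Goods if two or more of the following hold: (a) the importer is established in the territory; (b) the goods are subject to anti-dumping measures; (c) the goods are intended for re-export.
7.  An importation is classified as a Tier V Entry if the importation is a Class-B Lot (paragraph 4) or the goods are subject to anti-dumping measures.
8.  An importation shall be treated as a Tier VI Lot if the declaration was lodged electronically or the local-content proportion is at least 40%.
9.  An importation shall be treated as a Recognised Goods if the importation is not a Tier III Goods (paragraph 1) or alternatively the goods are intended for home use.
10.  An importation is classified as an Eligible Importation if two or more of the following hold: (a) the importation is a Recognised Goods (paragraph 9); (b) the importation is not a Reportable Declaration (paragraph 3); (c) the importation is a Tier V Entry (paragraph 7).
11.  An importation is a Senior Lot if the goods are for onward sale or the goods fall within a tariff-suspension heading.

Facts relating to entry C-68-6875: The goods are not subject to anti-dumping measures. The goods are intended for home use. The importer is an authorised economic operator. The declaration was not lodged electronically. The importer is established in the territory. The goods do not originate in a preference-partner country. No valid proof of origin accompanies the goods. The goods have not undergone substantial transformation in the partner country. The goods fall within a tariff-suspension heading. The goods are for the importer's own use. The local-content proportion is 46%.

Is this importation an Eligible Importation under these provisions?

Under paragraph 1: the declaration was lodged electronically? no; or the goods have undergone substantial transformation in the partner country? no. So the importation is not a Tier III Goods.
Under paragraph 9: not a Tier III Goods (paragraph 1)? yes; or the goods are intended for home use? yes. So the importation is a Recognised Goods.
Under paragraph 6: the importer is established in the territory? yes; the goods are subject to anti-dumping measures? no; the goods are intended for re-export? no — 1 of 3 hold (need ≥2) → not satisfied.
Under paragraph 5: the importer is an authorised economic operator? yes; and local-content proportion: 46% ≥ 40%? yes. So the importation is a Critical Declaration.
Under paragraph 11: the goods are for onward sale? no; or the goods fall within a tariff-suspension heading? yes. So the importation is a Senior Lot.
Under paragraph 3: not an Essential Goods (paragraph 6)? yes; or Critical Declaration (paragraph 5)? yes; or Senior Lot (paragraph 11)? yes. So the importation is a Reportable Declaration.
Under paragraph 4: the goods do not originate in a preference-partner country? yes; and local-content proportion: 46% ≥ 40%? yes. So the importation is a Class-B Lot.
Under paragraph 7: Class-B Lot (paragraph 4)? yes; or the goods are subject to anti-dumping measures? no. So the importation is a Tier V Entry.
Under paragraph 10: Recognised Goods (paragraph 9)? yes; not a Reportable Declaration (paragraph 3)? no; Tier V Entry (paragraph 7)? yes — 2 of 3 hold (need ≥2) → satisfied.

Yes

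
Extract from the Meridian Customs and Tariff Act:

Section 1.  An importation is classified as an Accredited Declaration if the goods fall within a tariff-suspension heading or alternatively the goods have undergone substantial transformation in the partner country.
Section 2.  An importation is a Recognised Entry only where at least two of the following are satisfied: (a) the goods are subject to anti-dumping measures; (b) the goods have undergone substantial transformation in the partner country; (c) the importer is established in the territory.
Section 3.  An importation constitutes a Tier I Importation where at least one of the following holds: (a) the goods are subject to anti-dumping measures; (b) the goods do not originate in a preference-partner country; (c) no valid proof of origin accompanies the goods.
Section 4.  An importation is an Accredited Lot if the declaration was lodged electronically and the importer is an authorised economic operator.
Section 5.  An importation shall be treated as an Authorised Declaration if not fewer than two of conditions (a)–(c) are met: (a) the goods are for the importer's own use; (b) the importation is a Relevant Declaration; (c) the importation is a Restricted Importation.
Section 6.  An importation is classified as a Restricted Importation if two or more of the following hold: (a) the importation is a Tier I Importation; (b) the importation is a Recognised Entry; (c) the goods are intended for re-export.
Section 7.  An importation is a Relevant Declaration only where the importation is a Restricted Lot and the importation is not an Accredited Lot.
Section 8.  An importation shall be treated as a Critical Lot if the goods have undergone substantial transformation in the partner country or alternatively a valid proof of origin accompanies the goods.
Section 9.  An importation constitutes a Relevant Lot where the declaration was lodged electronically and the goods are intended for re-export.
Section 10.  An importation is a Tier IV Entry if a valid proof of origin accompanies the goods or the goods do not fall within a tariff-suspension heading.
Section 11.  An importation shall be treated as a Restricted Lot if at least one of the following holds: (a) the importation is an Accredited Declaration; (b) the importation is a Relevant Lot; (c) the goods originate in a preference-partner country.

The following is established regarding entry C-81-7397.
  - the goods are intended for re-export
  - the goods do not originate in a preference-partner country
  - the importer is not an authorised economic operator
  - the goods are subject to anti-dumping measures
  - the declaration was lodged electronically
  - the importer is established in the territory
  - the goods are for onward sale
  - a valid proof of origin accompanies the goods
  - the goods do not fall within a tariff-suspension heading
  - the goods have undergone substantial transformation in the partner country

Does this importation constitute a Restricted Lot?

Yes

section 1 — Accredited Declaration: [the goods fall within a tariff-suspension heading? no] OR [the goods have undergone substantial transformation in the partner country? yes] → satisfied.
section 9 — Relevant Lot: [the declaration was lodged electronically? yes] AND [the goods are intended for re-export? yes] → satisfied.
section 11 — Restricted Lot: [Accredited Declaration (section 1)? yes] OR [Relevant Lot (section 9)? yes] OR [the goods originate in a preference-partner country? no] → satisfied.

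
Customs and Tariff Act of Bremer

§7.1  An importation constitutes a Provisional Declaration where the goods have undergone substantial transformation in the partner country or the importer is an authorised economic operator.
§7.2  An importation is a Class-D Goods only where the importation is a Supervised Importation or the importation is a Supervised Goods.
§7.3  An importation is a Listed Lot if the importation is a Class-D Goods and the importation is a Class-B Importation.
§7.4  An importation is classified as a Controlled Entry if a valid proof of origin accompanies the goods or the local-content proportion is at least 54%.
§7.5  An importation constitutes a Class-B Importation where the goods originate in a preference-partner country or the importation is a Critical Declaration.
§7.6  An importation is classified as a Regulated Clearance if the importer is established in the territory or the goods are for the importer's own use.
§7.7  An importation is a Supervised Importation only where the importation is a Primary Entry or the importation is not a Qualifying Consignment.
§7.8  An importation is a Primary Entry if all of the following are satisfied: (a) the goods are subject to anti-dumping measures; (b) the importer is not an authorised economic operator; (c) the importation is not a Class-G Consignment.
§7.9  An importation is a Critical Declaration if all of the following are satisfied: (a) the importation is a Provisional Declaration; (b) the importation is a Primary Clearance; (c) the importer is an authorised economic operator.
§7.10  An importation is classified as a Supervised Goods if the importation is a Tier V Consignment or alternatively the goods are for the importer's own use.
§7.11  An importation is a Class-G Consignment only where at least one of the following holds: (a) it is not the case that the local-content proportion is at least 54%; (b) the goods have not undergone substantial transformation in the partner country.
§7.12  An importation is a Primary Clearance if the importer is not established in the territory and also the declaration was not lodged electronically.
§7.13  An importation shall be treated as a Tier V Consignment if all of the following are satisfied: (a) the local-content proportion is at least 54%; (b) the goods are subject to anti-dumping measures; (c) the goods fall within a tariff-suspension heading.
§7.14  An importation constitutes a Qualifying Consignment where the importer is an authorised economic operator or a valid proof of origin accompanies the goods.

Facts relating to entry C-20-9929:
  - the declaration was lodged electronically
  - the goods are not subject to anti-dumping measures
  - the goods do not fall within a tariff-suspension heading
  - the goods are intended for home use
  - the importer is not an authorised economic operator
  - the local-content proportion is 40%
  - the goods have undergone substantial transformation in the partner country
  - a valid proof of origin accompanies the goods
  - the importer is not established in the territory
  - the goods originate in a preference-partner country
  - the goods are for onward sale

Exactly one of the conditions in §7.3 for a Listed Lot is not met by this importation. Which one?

§7.11 — Class-G Consignment: [local-content proportion: 40% ≥ 54%? no, so negated condition yes] OR [the goods have not undergone substantial transformation in the partner country? no] → satisfied.
§7.8 — Primary Entry: [the goods are subject to anti-dumping measures? no] AND [the importer is not an authorised economic operator? yes] AND [not a Class-G Consignment (§7.11)? no] → not satisfied.
§7.14 — Qualifying Consignment: [the importer is an authorised economic operator? no] OR [a valid proof of origin accompanies the goods? yes] → satisfied.
§7.7 — Supervised Importation: [Primary Entry (§7.8)? no] OR [not a Qualifying Consignment (§7.14)? no] → not satisfied.
§7.13 — Tier V Consignment: [local-content proportion: 40% ≥ 54%? no] AND [the goods are subject to anti-dumping measures? no] AND [the goods fall within a tariff-suspension heading? no] → not satisfied.
§7.10 — Supervised Goods: [Tier V Consignment (§7.13)? no] OR [the goods are for the importer's own use? no] → not satisfied.
§7.2 — Class-D Goods: [Supervised Importation (§7.7)? no] OR [Supervised Goods (§7.10)? no] → not satisfied.
§7.1 — Provisional Declaration: [the goods have undergone substantial transformation in the partner country? yes] OR [the importer is an authorised economic operator? no] → satisfied.
§7.12 — Primary Clearance: [the importer is not established in the territory? yes] AND [the declaration was not lodged electronically? no] → not satisfied.
§7.9 — Critical Declaration: [Provisional Declaration (§7.1)? yes] AND [Primary Clearance (§7.12)? no] AND [the importer is an authorised economic operator? no] → not satisfied.
§7.5 — Class-B Importation: [the goods originate in a preference-partner country? yes] OR [Critical Declaration (§7.9)? no] → satisfied.
§7.3 — Listed Lot: [Class-D Goods (§7.2)? no] AND [Class-B Importation (§7.5)? yes] → not satisfied.

Class-D Goods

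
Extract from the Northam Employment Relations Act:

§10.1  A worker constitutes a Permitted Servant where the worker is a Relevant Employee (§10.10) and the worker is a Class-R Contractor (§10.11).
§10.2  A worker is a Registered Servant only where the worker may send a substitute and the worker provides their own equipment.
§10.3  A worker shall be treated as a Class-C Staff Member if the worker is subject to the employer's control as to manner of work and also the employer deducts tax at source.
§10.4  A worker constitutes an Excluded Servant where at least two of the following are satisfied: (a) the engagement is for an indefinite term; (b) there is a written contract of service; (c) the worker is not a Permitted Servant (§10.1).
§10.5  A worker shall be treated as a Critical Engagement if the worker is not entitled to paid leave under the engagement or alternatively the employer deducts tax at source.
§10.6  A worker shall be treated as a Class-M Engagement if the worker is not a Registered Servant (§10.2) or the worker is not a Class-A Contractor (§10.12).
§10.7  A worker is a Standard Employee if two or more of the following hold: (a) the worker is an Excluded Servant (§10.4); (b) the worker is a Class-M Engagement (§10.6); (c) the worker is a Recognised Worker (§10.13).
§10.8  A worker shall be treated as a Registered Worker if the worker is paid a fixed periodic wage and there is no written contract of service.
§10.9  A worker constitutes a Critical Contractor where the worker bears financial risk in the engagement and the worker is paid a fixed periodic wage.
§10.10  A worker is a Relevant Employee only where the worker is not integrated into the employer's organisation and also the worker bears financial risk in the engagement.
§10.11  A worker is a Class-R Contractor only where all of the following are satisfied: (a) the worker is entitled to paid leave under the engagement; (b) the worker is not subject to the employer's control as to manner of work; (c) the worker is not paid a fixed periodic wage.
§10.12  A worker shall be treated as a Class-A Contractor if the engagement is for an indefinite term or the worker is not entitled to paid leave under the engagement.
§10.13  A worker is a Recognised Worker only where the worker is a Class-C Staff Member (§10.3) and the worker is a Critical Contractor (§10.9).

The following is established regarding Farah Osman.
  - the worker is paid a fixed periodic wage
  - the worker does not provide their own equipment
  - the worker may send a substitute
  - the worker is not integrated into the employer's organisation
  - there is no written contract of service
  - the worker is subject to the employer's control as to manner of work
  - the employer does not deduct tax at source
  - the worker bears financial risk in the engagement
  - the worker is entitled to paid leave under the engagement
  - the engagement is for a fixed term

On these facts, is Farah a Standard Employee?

§10.10 — Relevant Employee: [the worker is not integrated into the employer's organisation? yes] AND [the worker bears financial risk in the engagement? yes] → satisfied.
§10.11 — Class-R Contractor: [the worker is entitled to paid leave under the engagement? yes] AND [the worker is not subject to the employer's control as to manner of work? no] AND [the worker is not paid a fixed periodic wage? no] → not satisfied.
§10.1 — Permitted Servant: [Relevant Employee (§10.10)? yes] AND [Class-R Contractor (§10.11)? no] → not satisfied.
§10.4 — Excluded Servant: the engagement is for an indefinite term? no; there is a written contract of service? no; not a Permitted Servant (§10.1)? yes — 1 of 3 hold (need ≥2) → not satisfied.
§10.2 — Registered Servant: [the worker may send a substitute? yes] AND [the worker provides their own equipment? no] → not satisfied.
§10.12 — Class-A Contractor: [the engagement is for an indefinite term? no] OR [the worker is not entitled to paid leave under the engagement? no] → not satisfied.
§10.6 — Class-M Engagement: [not a Registered Servant (§10.2)? yes] OR [not a Class-A Contractor (§10.12)? yes] → satisfied.
§10.3 — Class-C Staff Member: [the worker is subject to the employer's control as to manner of work? yes] AND [the employer deducts tax at source? no] → not satisfied.
§10.9 — Critical Contractor: [the worker bears financial risk in the engagement? yes] AND [the worker is paid a fixed periodic wage? yes] → satisfied.
§10.13 — Recognised Worker: [Class-C Staff Member (§10.3)? no] AND [Critical Contractor (§10.9)? yes] → not satisfied.
§10.7 — Standard Employee: Excluded Servant (§10.4)? no; Class-M Engagement (§10.6)? yes; Recognised Worker (§10.13)? no — 1 of 3 hold (need ≥2) → not satisfied.

No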